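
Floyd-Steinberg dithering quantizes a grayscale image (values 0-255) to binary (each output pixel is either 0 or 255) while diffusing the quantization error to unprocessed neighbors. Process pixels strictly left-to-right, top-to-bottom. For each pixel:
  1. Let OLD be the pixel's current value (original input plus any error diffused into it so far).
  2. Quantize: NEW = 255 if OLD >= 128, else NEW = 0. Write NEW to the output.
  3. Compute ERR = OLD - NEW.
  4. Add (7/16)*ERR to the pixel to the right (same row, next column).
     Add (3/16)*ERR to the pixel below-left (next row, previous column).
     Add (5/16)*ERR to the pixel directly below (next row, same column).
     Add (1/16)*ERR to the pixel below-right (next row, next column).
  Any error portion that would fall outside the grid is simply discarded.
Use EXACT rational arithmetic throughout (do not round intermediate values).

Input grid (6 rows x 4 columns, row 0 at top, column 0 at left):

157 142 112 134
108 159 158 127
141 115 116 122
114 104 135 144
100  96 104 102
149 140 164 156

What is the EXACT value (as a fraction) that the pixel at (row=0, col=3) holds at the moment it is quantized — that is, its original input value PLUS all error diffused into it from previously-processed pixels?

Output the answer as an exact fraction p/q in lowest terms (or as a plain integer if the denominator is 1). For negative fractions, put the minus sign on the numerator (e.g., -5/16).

(0,0): OLD=157 → NEW=255, ERR=-98
(0,1): OLD=793/8 → NEW=0, ERR=793/8
(0,2): OLD=19887/128 → NEW=255, ERR=-12753/128
(0,3): OLD=185161/2048 → NEW=0, ERR=185161/2048
Target (0,3): original=134, with diffused error = 185161/2048

Answer: 185161/2048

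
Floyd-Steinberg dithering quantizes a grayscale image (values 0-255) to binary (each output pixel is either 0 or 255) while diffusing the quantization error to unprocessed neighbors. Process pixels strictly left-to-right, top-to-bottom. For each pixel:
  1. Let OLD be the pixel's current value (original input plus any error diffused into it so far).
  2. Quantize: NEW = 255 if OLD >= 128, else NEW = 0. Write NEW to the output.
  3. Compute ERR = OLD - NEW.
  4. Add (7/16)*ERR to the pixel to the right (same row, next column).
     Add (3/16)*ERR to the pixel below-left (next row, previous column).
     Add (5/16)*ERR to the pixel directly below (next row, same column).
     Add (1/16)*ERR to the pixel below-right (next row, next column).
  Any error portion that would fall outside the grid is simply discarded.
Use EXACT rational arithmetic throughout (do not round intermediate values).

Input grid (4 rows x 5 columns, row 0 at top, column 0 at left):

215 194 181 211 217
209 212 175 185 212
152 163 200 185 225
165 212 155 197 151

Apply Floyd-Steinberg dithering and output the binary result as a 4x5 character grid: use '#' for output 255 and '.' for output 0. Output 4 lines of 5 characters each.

Answer: #####
##.##
.##.#
##.##

Derivation:
(0,0): OLD=215 → NEW=255, ERR=-40
(0,1): OLD=353/2 → NEW=255, ERR=-157/2
(0,2): OLD=4693/32 → NEW=255, ERR=-3467/32
(0,3): OLD=83763/512 → NEW=255, ERR=-46797/512
(0,4): OLD=1450085/8192 → NEW=255, ERR=-638875/8192
(1,0): OLD=5817/32 → NEW=255, ERR=-2343/32
(1,1): OLD=33951/256 → NEW=255, ERR=-31329/256
(1,2): OLD=537051/8192 → NEW=0, ERR=537051/8192
(1,3): OLD=5364935/32768 → NEW=255, ERR=-2990905/32768
(1,4): OLD=74440213/524288 → NEW=255, ERR=-59253227/524288
(2,0): OLD=434885/4096 → NEW=0, ERR=434885/4096
(2,1): OLD=23451831/131072 → NEW=255, ERR=-9971529/131072
(2,2): OLD=340662469/2097152 → NEW=255, ERR=-194111291/2097152
(2,3): OLD=3318147615/33554432 → NEW=0, ERR=3318147615/33554432
(2,4): OLD=121999269145/536870912 → NEW=255, ERR=-14902813415/536870912
(3,0): OLD=385697093/2097152 → NEW=255, ERR=-149076667/2097152
(3,1): OLD=2456303921/16777216 → NEW=255, ERR=-1821886159/16777216
(3,2): OLD=49581413275/536870912 → NEW=0, ERR=49581413275/536870912
(3,3): OLD=276292235751/1073741824 → NEW=255, ERR=2488070631/1073741824
(3,4): OLD=2568729330731/17179869184 → NEW=255, ERR=-1812137311189/17179869184
Row 0: #####
Row 1: ##.##
Row 2: .##.#
Row 3: ##.##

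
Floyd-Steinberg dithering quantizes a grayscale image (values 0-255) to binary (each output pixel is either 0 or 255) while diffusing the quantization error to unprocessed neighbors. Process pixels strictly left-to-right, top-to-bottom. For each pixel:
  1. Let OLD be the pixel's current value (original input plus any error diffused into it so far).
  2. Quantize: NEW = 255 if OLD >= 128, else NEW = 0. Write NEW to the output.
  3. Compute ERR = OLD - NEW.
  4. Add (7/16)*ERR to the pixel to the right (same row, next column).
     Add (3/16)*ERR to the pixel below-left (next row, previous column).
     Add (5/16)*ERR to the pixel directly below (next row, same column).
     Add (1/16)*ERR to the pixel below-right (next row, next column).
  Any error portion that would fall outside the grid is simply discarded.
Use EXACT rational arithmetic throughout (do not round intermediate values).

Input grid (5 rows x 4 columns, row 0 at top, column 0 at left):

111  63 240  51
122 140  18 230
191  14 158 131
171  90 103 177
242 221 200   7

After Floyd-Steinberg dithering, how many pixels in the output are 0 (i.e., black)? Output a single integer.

Answer: 9

Derivation:
(0,0): OLD=111 → NEW=0, ERR=111
(0,1): OLD=1785/16 → NEW=0, ERR=1785/16
(0,2): OLD=73935/256 → NEW=255, ERR=8655/256
(0,3): OLD=269481/4096 → NEW=0, ERR=269481/4096
(1,0): OLD=45467/256 → NEW=255, ERR=-19813/256
(1,1): OLD=315965/2048 → NEW=255, ERR=-206275/2048
(1,2): OLD=249601/65536 → NEW=0, ERR=249601/65536
(1,3): OLD=266693847/1048576 → NEW=255, ERR=-693033/1048576
(2,0): OLD=4847343/32768 → NEW=255, ERR=-3508497/32768
(2,1): OLD=-71766219/1048576 → NEW=0, ERR=-71766219/1048576
(2,2): OLD=257589097/2097152 → NEW=0, ERR=257589097/2097152
(2,3): OLD=6199811173/33554432 → NEW=255, ERR=-2356568987/33554432
(3,0): OLD=2092245759/16777216 → NEW=0, ERR=2092245759/16777216
(3,1): OLD=37449401697/268435456 → NEW=255, ERR=-31001639583/268435456
(3,2): OLD=315297368735/4294967296 → NEW=0, ERR=315297368735/4294967296
(3,3): OLD=13389767282393/68719476736 → NEW=255, ERR=-4133699285287/68719476736
(4,0): OLD=1113756827603/4294967296 → NEW=255, ERR=18540167123/4294967296
(4,1): OLD=7159080691193/34359738368 → NEW=255, ERR=-1602652592647/34359738368
(4,2): OLD=202351461167833/1099511627776 → NEW=255, ERR=-78024003915047/1099511627776
(4,3): OLD=-673002541521217/17592186044416 → NEW=0, ERR=-673002541521217/17592186044416
Output grid:
  Row 0: ..#.  (3 black, running=3)
  Row 1: ##.#  (1 black, running=4)
  Row 2: #..#  (2 black, running=6)
  Row 3: .#.#  (2 black, running=8)
  Row 4: ###.  (1 black, running=9)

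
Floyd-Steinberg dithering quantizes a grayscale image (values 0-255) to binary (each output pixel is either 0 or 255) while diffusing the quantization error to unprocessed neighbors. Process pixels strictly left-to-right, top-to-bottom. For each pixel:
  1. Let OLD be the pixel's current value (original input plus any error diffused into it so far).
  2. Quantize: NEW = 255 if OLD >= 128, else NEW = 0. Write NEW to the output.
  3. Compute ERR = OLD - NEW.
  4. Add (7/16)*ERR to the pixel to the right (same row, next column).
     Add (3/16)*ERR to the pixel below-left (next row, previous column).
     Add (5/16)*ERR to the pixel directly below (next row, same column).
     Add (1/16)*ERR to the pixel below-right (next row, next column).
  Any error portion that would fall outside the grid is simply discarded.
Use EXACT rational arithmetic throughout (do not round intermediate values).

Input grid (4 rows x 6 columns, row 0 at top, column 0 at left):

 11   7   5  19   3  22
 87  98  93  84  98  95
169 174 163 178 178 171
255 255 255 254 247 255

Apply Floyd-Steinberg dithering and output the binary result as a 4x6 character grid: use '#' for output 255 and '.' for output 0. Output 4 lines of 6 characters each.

(0,0): OLD=11 → NEW=0, ERR=11
(0,1): OLD=189/16 → NEW=0, ERR=189/16
(0,2): OLD=2603/256 → NEW=0, ERR=2603/256
(0,3): OLD=96045/4096 → NEW=0, ERR=96045/4096
(0,4): OLD=868923/65536 → NEW=0, ERR=868923/65536
(0,5): OLD=29151133/1048576 → NEW=0, ERR=29151133/1048576
(1,0): OLD=23719/256 → NEW=0, ERR=23719/256
(1,1): OLD=296593/2048 → NEW=255, ERR=-225647/2048
(1,2): OLD=3480549/65536 → NEW=0, ERR=3480549/65536
(1,3): OLD=30850241/262144 → NEW=0, ERR=30850241/262144
(1,4): OLD=2689528675/16777216 → NEW=255, ERR=-1588661405/16777216
(1,5): OLD=16935273413/268435456 → NEW=0, ERR=16935273413/268435456
(2,0): OLD=5809611/32768 → NEW=255, ERR=-2546229/32768
(2,1): OLD=127215209/1048576 → NEW=0, ERR=127215209/1048576
(2,2): OLD=4158308219/16777216 → NEW=255, ERR=-119881861/16777216
(2,3): OLD=26469725795/134217728 → NEW=255, ERR=-7755794845/134217728
(2,4): OLD=611226605481/4294967296 → NEW=255, ERR=-483990054999/4294967296
(2,5): OLD=9311224690223/68719476736 → NEW=255, ERR=-8212241877457/68719476736
(3,0): OLD=4252439067/16777216 → NEW=255, ERR=-25751013/16777216
(3,1): OLD=38392343039/134217728 → NEW=255, ERR=4166822399/134217728
(3,2): OLD=282498487405/1073741824 → NEW=255, ERR=8694322285/1073741824
(3,3): OLD=14974601018311/68719476736 → NEW=255, ERR=-2548865549369/68719476736
(3,4): OLD=93205208111079/549755813888 → NEW=255, ERR=-46982524430361/549755813888
(3,5): OLD=1523685647512361/8796093022208 → NEW=255, ERR=-719318073150679/8796093022208
Row 0: ......
Row 1: .#..#.
Row 2: #.####
Row 3: ######

Answer: ......
.#..#.
#.####
######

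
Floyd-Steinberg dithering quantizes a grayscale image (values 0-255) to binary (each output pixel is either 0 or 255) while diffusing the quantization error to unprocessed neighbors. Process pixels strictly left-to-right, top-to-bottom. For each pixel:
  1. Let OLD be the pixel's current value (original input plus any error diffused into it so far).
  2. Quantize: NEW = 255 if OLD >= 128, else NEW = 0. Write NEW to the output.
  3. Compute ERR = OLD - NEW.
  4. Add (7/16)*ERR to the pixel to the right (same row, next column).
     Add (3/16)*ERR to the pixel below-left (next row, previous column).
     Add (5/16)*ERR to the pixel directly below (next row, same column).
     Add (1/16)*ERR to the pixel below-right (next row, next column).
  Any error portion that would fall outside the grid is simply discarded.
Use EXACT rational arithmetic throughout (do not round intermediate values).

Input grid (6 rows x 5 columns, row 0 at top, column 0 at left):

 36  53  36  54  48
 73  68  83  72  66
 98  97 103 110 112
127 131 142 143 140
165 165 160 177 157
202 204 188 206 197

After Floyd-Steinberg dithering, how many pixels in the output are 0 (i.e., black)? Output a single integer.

(0,0): OLD=36 → NEW=0, ERR=36
(0,1): OLD=275/4 → NEW=0, ERR=275/4
(0,2): OLD=4229/64 → NEW=0, ERR=4229/64
(0,3): OLD=84899/1024 → NEW=0, ERR=84899/1024
(0,4): OLD=1380725/16384 → NEW=0, ERR=1380725/16384
(1,0): OLD=6217/64 → NEW=0, ERR=6217/64
(1,1): OLD=75071/512 → NEW=255, ERR=-55489/512
(1,2): OLD=1246443/16384 → NEW=0, ERR=1246443/16384
(1,3): OLD=9904047/65536 → NEW=255, ERR=-6807633/65536
(1,4): OLD=54600621/1048576 → NEW=0, ERR=54600621/1048576
(2,0): OLD=885029/8192 → NEW=0, ERR=885029/8192
(2,1): OLD=34271015/262144 → NEW=255, ERR=-32575705/262144
(2,2): OLD=193596853/4194304 → NEW=0, ERR=193596853/4194304
(2,3): OLD=7533007311/67108864 → NEW=0, ERR=7533007311/67108864
(2,4): OLD=183491317993/1073741824 → NEW=255, ERR=-90312847127/1073741824
(3,0): OLD=576554133/4194304 → NEW=255, ERR=-492993387/4194304
(3,1): OLD=1884088241/33554432 → NEW=0, ERR=1884088241/33554432
(3,2): OLD=208595964075/1073741824 → NEW=255, ERR=-65208201045/1073741824
(3,3): OLD=297690840483/2147483648 → NEW=255, ERR=-249917489757/2147483648
(3,4): OLD=2398868705903/34359738368 → NEW=0, ERR=2398868705903/34359738368
(4,0): OLD=74516229723/536870912 → NEW=255, ERR=-62385852837/536870912
(4,1): OLD=1940899683995/17179869184 → NEW=0, ERR=1940899683995/17179869184
(4,2): OLD=47316740240629/274877906944 → NEW=255, ERR=-22777126030091/274877906944
(4,3): OLD=499946706284443/4398046511104 → NEW=0, ERR=499946706284443/4398046511104
(4,4): OLD=15570964732639933/70368744177664 → NEW=255, ERR=-2373065032664387/70368744177664
(5,0): OLD=51366299800753/274877906944 → NEW=255, ERR=-18727566469967/274877906944
(5,1): OLD=410553781476115/2199023255552 → NEW=255, ERR=-150197148689645/2199023255552
(5,2): OLD=11301104179294571/70368744177664 → NEW=255, ERR=-6642925586009749/70368744177664
(5,3): OLD=53120124712142821/281474976710656 → NEW=255, ERR=-18655994349074459/281474976710656
(5,4): OLD=741152454697383111/4503599627370496 → NEW=255, ERR=-407265450282093369/4503599627370496
Output grid:
  Row 0: .....  (5 black, running=5)
  Row 1: .#.#.  (3 black, running=8)
  Row 2: .#..#  (3 black, running=11)
  Row 3: #.##.  (2 black, running=13)
  Row 4: #.#.#  (2 black, running=15)
  Row 5: #####  (0 black, running=15)

Answer: 15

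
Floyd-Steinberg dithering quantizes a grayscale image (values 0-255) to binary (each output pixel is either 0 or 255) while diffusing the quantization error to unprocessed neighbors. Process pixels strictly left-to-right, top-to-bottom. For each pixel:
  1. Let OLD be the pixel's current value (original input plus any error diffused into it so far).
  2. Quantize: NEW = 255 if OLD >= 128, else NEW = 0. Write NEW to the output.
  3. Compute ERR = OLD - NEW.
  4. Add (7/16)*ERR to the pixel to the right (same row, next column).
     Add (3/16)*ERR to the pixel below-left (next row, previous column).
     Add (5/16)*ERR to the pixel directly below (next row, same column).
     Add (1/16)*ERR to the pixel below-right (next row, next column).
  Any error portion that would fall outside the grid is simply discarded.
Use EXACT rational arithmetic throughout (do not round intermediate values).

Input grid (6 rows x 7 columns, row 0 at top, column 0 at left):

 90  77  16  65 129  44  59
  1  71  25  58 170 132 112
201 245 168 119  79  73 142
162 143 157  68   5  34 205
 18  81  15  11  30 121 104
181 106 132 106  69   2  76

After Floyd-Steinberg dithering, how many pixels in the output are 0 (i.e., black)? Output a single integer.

(0,0): OLD=90 → NEW=0, ERR=90
(0,1): OLD=931/8 → NEW=0, ERR=931/8
(0,2): OLD=8565/128 → NEW=0, ERR=8565/128
(0,3): OLD=193075/2048 → NEW=0, ERR=193075/2048
(0,4): OLD=5578597/32768 → NEW=255, ERR=-2777243/32768
(0,5): OLD=3627971/524288 → NEW=0, ERR=3627971/524288
(0,6): OLD=520323669/8388608 → NEW=0, ERR=520323669/8388608
(1,0): OLD=6521/128 → NEW=0, ERR=6521/128
(1,1): OLD=151375/1024 → NEW=255, ERR=-109745/1024
(1,2): OLD=785531/32768 → NEW=0, ERR=785531/32768
(1,3): OLD=11303583/131072 → NEW=0, ERR=11303583/131072
(1,4): OLD=1580695357/8388608 → NEW=255, ERR=-558399683/8388608
(1,5): OLD=7474088397/67108864 → NEW=0, ERR=7474088397/67108864
(1,6): OLD=193855030115/1073741824 → NEW=255, ERR=-79949135005/1073741824
(2,0): OLD=3224789/16384 → NEW=255, ERR=-953131/16384
(2,1): OLD=101573495/524288 → NEW=255, ERR=-32119945/524288
(2,2): OLD=1326742565/8388608 → NEW=255, ERR=-812352475/8388608
(2,3): OLD=6214242877/67108864 → NEW=0, ERR=6214242877/67108864
(2,4): OLD=67099508301/536870912 → NEW=0, ERR=67099508301/536870912
(2,5): OLD=2480128073967/17179869184 → NEW=255, ERR=-1900738567953/17179869184
(2,6): OLD=21244928639609/274877906944 → NEW=0, ERR=21244928639609/274877906944
(3,0): OLD=1110093701/8388608 → NEW=255, ERR=-1029001339/8388608
(3,1): OLD=3247734817/67108864 → NEW=0, ERR=3247734817/67108864
(3,2): OLD=86674443379/536870912 → NEW=255, ERR=-50227639181/536870912
(3,3): OLD=157599939893/2147483648 → NEW=0, ERR=157599939893/2147483648
(3,4): OLD=16824537969541/274877906944 → NEW=0, ERR=16824537969541/274877906944
(3,5): OLD=106667997948511/2199023255552 → NEW=0, ERR=106667997948511/2199023255552
(3,6): OLD=8565974872736513/35184372088832 → NEW=255, ERR=-406040009915647/35184372088832
(4,0): OLD=-12089496277/1073741824 → NEW=0, ERR=-12089496277/1073741824
(4,1): OLD=1133683708847/17179869184 → NEW=0, ERR=1133683708847/17179869184
(4,2): OLD=8636350967713/274877906944 → NEW=0, ERR=8636350967713/274877906944
(4,3): OLD=117226996287803/2199023255552 → NEW=0, ERR=117226996287803/2199023255552
(4,4): OLD=1515243993878593/17592186044416 → NEW=0, ERR=1515243993878593/17592186044416
(4,5): OLD=98799220944514241/562949953421312 → NEW=255, ERR=-44753017177920319/562949953421312
(4,6): OLD=618301408929187991/9007199254740992 → NEW=0, ERR=618301408929187991/9007199254740992
(5,0): OLD=52186792581245/274877906944 → NEW=255, ERR=-17907073689475/274877906944
(5,1): OLD=227176126457343/2199023255552 → NEW=0, ERR=227176126457343/2199023255552
(5,2): OLD=3538408271615785/17592186044416 → NEW=255, ERR=-947599169710295/17592186044416
(5,3): OLD=16495345819219501/140737488355328 → NEW=0, ERR=16495345819219501/140737488355328
(5,4): OLD=1221556530051765967/9007199254740992 → NEW=255, ERR=-1075279279907186993/9007199254740992
(5,5): OLD=-4094128402889409569/72057594037927936 → NEW=0, ERR=-4094128402889409569/72057594037927936
(5,6): OLD=77966805688288222001/1152921504606846976 → NEW=0, ERR=77966805688288222001/1152921504606846976
Output grid:
  Row 0: ....#..  (6 black, running=6)
  Row 1: .#..#.#  (4 black, running=10)
  Row 2: ###..#.  (3 black, running=13)
  Row 3: #.#...#  (4 black, running=17)
  Row 4: .....#.  (6 black, running=23)
  Row 5: #.#.#..  (4 black, running=27)

Answer: 27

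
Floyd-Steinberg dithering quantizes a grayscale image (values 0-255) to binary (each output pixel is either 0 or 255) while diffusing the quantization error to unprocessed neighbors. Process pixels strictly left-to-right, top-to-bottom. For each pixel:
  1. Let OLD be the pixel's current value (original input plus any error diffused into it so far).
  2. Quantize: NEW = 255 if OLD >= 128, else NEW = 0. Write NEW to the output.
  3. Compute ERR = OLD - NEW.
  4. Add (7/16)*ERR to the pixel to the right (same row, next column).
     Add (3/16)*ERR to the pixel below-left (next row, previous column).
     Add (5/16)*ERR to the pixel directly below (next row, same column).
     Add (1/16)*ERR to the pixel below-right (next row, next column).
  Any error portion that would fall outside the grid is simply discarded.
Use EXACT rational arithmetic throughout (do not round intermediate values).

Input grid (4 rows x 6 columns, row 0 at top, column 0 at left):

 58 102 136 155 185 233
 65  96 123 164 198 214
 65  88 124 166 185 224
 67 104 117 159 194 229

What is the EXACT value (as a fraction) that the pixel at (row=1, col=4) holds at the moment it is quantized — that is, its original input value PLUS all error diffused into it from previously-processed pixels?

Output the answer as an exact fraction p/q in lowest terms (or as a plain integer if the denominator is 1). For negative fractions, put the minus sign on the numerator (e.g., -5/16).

(0,0): OLD=58 → NEW=0, ERR=58
(0,1): OLD=1019/8 → NEW=0, ERR=1019/8
(0,2): OLD=24541/128 → NEW=255, ERR=-8099/128
(0,3): OLD=260747/2048 → NEW=0, ERR=260747/2048
(0,4): OLD=7887309/32768 → NEW=255, ERR=-468531/32768
(0,5): OLD=118879387/524288 → NEW=255, ERR=-14814053/524288
(1,0): OLD=13697/128 → NEW=0, ERR=13697/128
(1,1): OLD=178567/1024 → NEW=255, ERR=-82553/1024
(1,2): OLD=3269907/32768 → NEW=0, ERR=3269907/32768
(1,3): OLD=31563351/131072 → NEW=255, ERR=-1860009/131072
(1,4): OLD=1593690725/8388608 → NEW=255, ERR=-545404315/8388608
Target (1,4): original=198, with diffused error = 1593690725/8388608

Answer: 1593690725/8388608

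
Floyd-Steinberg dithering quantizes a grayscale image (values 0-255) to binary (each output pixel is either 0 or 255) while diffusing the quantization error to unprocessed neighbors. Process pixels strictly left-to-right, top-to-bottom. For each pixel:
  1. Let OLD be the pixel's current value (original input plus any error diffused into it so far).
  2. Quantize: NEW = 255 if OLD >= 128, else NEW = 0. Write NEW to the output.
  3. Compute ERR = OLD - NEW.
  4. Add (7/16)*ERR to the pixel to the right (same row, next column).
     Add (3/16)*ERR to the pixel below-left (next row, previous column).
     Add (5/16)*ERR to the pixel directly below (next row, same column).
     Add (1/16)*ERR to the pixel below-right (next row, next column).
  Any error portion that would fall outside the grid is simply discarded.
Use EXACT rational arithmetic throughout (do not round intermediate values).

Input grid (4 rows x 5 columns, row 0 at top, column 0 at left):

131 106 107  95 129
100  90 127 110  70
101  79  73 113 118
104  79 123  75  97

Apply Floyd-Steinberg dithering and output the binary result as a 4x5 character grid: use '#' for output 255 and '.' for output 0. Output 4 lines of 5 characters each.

Answer: #.#.#
..#..
#..#.
.#..#

Derivation:
(0,0): OLD=131 → NEW=255, ERR=-124
(0,1): OLD=207/4 → NEW=0, ERR=207/4
(0,2): OLD=8297/64 → NEW=255, ERR=-8023/64
(0,3): OLD=41119/1024 → NEW=0, ERR=41119/1024
(0,4): OLD=2401369/16384 → NEW=255, ERR=-1776551/16384
(1,0): OLD=4541/64 → NEW=0, ERR=4541/64
(1,1): OLD=54251/512 → NEW=0, ERR=54251/512
(1,2): OLD=2374791/16384 → NEW=255, ERR=-1803129/16384
(1,3): OLD=3029979/65536 → NEW=0, ERR=3029979/65536
(1,4): OLD=61710769/1048576 → NEW=0, ERR=61710769/1048576
(2,0): OLD=1171785/8192 → NEW=255, ERR=-917175/8192
(2,1): OLD=12302195/262144 → NEW=0, ERR=12302195/262144
(2,2): OLD=312185497/4194304 → NEW=0, ERR=312185497/4194304
(2,3): OLD=11017121595/67108864 → NEW=255, ERR=-6095638725/67108864
(2,4): OLD=106882208733/1073741824 → NEW=0, ERR=106882208733/1073741824
(3,0): OLD=326366201/4194304 → NEW=0, ERR=326366201/4194304
(3,1): OLD=4518651077/33554432 → NEW=255, ERR=-4037729083/33554432
(3,2): OLD=85379322695/1073741824 → NEW=0, ERR=85379322695/1073741824
(3,3): OLD=224882557887/2147483648 → NEW=0, ERR=224882557887/2147483648
(3,4): OLD=5780834175035/34359738368 → NEW=255, ERR=-2980899108805/34359738368
Row 0: #.#.#
Row 1: ..#..
Row 2: #..#.
Row 3: .#..#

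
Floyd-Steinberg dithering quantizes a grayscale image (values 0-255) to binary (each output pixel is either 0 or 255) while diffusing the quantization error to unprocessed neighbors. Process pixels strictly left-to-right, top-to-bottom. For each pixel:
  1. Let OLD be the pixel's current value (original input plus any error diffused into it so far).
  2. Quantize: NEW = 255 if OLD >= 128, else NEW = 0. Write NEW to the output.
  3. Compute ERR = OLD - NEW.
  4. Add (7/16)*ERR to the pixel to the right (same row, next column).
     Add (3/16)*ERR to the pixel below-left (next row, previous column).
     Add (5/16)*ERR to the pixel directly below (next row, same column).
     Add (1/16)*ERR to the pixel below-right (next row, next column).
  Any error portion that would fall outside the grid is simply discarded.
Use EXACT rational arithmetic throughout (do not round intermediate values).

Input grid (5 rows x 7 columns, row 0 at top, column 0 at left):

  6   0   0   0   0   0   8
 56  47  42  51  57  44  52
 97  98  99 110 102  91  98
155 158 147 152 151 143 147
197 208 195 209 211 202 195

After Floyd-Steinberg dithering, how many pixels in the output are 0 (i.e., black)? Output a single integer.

(0,0): OLD=6 → NEW=0, ERR=6
(0,1): OLD=21/8 → NEW=0, ERR=21/8
(0,2): OLD=147/128 → NEW=0, ERR=147/128
(0,3): OLD=1029/2048 → NEW=0, ERR=1029/2048
(0,4): OLD=7203/32768 → NEW=0, ERR=7203/32768
(0,5): OLD=50421/524288 → NEW=0, ERR=50421/524288
(0,6): OLD=67461811/8388608 → NEW=0, ERR=67461811/8388608
(1,0): OLD=7471/128 → NEW=0, ERR=7471/128
(1,1): OLD=75721/1024 → NEW=0, ERR=75721/1024
(1,2): OLD=2456573/32768 → NEW=0, ERR=2456573/32768
(1,3): OLD=11019065/131072 → NEW=0, ERR=11019065/131072
(1,4): OLD=787675403/8388608 → NEW=0, ERR=787675403/8388608
(1,5): OLD=5813785467/67108864 → NEW=0, ERR=5813785467/67108864
(1,6): OLD=99235999445/1073741824 → NEW=0, ERR=99235999445/1073741824
(2,0): OLD=2115251/16384 → NEW=255, ERR=-2062669/16384
(2,1): OLD=43900513/524288 → NEW=0, ERR=43900513/524288
(2,2): OLD=1505299555/8388608 → NEW=255, ERR=-633795485/8388608
(2,3): OLD=8422695691/67108864 → NEW=0, ERR=8422695691/67108864
(2,4): OLD=111535334843/536870912 → NEW=255, ERR=-25366747717/536870912
(2,5): OLD=2071866914985/17179869184 → NEW=0, ERR=2071866914985/17179869184
(2,6): OLD=50868312320559/274877906944 → NEW=255, ERR=-19225553950161/274877906944
(3,0): OLD=1101908739/8388608 → NEW=255, ERR=-1037186301/8388608
(3,1): OLD=7250332487/67108864 → NEW=0, ERR=7250332487/67108864
(3,2): OLD=107063954437/536870912 → NEW=255, ERR=-29838128123/536870912
(3,3): OLD=329261958643/2147483648 → NEW=255, ERR=-218346371597/2147483648
(3,4): OLD=33592298346243/274877906944 → NEW=0, ERR=33592298346243/274877906944
(3,5): OLD=479575828014393/2199023255552 → NEW=255, ERR=-81175102151367/2199023255552
(3,6): OLD=4100053789110375/35184372088832 → NEW=0, ERR=4100053789110375/35184372088832
(4,0): OLD=191790684749/1073741824 → NEW=255, ERR=-82013480371/1073741824
(4,1): OLD=3267556411369/17179869184 → NEW=255, ERR=-1113310230551/17179869184
(4,2): OLD=37649691938887/274877906944 → NEW=255, ERR=-32444174331833/274877906944
(4,3): OLD=318920298057789/2199023255552 → NEW=255, ERR=-241830632107971/2199023255552
(4,4): OLD=3303834014434023/17592186044416 → NEW=255, ERR=-1182173426892057/17592186044416
(4,5): OLD=107271429998157095/562949953421312 → NEW=255, ERR=-36280808124277465/562949953421312
(4,6): OLD=1809661674782631233/9007199254740992 → NEW=255, ERR=-487174135176321727/9007199254740992
Output grid:
  Row 0: .......  (7 black, running=7)
  Row 1: .......  (7 black, running=14)
  Row 2: #.#.#.#  (3 black, running=17)
  Row 3: #.##.#.  (3 black, running=20)
  Row 4: #######  (0 black, running=20)

Answer: 20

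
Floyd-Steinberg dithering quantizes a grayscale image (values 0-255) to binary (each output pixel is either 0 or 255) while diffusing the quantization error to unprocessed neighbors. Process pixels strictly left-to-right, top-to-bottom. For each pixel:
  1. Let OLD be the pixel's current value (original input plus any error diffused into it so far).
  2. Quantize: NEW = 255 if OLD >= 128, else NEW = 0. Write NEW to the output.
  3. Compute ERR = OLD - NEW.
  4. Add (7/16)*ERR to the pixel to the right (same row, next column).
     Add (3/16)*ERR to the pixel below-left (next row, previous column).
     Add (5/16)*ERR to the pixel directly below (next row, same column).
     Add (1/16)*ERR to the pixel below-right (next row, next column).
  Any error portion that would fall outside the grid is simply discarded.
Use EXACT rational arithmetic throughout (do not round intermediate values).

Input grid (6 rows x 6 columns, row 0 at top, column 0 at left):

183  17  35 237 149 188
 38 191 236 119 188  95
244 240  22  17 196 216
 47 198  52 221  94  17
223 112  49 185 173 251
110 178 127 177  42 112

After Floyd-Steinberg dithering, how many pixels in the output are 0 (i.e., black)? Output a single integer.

Answer: 17

Derivation:
(0,0): OLD=183 → NEW=255, ERR=-72
(0,1): OLD=-29/2 → NEW=0, ERR=-29/2
(0,2): OLD=917/32 → NEW=0, ERR=917/32
(0,3): OLD=127763/512 → NEW=255, ERR=-2797/512
(0,4): OLD=1201029/8192 → NEW=255, ERR=-887931/8192
(0,5): OLD=18426019/131072 → NEW=255, ERR=-14997341/131072
(1,0): OLD=409/32 → NEW=0, ERR=409/32
(1,1): OLD=49391/256 → NEW=255, ERR=-15889/256
(1,2): OLD=1768411/8192 → NEW=255, ERR=-320549/8192
(1,3): OLD=2675231/32768 → NEW=0, ERR=2675231/32768
(1,4): OLD=352428509/2097152 → NEW=255, ERR=-182345251/2097152
(1,5): OLD=484156667/33554432 → NEW=0, ERR=484156667/33554432
(2,0): OLD=968117/4096 → NEW=255, ERR=-76363/4096
(2,1): OLD=26989015/131072 → NEW=255, ERR=-6434345/131072
(2,2): OLD=-579387/2097152 → NEW=0, ERR=-579387/2097152
(2,3): OLD=396673629/16777216 → NEW=0, ERR=396673629/16777216
(2,4): OLD=100384416023/536870912 → NEW=255, ERR=-36517666537/536870912
(2,5): OLD=1591854355217/8589934592 → NEW=255, ERR=-598578965743/8589934592
(3,0): OLD=67045029/2097152 → NEW=0, ERR=67045029/2097152
(3,1): OLD=3278754561/16777216 → NEW=255, ERR=-999435519/16777216
(3,2): OLD=3652922163/134217728 → NEW=0, ERR=3652922163/134217728
(3,3): OLD=1954423823353/8589934592 → NEW=255, ERR=-236009497607/8589934592
(3,4): OLD=3376570910489/68719476736 → NEW=0, ERR=3376570910489/68719476736
(3,5): OLD=13710274099159/1099511627776 → NEW=0, ERR=13710274099159/1099511627776
(4,0): OLD=59544601291/268435456 → NEW=255, ERR=-8906439989/268435456
(4,1): OLD=369235712399/4294967296 → NEW=0, ERR=369235712399/4294967296
(4,2): OLD=11853004307325/137438953472 → NEW=0, ERR=11853004307325/137438953472
(4,3): OLD=494909590377681/2199023255552 → NEW=255, ERR=-65841339788079/2199023255552
(4,4): OLD=6188101551737185/35184372088832 → NEW=255, ERR=-2783913330914975/35184372088832
(4,5): OLD=125735493154380295/562949953421312 → NEW=255, ERR=-17816744968054265/562949953421312
(5,0): OLD=7954334379037/68719476736 → NEW=0, ERR=7954334379037/68719476736
(5,1): OLD=592863450426221/2199023255552 → NEW=255, ERR=32112520260461/2199023255552
(5,2): OLD=2816483953537471/17592186044416 → NEW=255, ERR=-1669523487788609/17592186044416
(5,3): OLD=65684134853415653/562949953421312 → NEW=0, ERR=65684134853415653/562949953421312
(5,4): OLD=68134078538740277/1125899906842624 → NEW=0, ERR=68134078538740277/1125899906842624
(5,5): OLD=2227298506563342297/18014398509481984 → NEW=0, ERR=2227298506563342297/18014398509481984
Output grid:
  Row 0: #..###  (2 black, running=2)
  Row 1: .##.#.  (3 black, running=5)
  Row 2: ##..##  (2 black, running=7)
  Row 3: .#.#..  (4 black, running=11)
  Row 4: #..###  (2 black, running=13)
  Row 5: .##...  (4 black, running=17)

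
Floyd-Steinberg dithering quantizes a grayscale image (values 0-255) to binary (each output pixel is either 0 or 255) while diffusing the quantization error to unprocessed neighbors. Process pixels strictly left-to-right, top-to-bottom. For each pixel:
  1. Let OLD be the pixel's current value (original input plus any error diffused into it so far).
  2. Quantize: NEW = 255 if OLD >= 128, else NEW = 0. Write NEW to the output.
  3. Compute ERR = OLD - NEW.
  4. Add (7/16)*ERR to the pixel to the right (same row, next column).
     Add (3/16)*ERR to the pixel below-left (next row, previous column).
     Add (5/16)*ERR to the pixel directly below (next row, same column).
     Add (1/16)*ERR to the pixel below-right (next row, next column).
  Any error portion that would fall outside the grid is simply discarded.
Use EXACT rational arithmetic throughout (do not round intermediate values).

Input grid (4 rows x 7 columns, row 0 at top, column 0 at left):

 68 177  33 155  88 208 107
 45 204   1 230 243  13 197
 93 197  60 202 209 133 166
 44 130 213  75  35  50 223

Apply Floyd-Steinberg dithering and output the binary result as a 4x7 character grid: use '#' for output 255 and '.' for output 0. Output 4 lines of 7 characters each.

Answer: .#.#.#.
.#.##.#
.#.##.#
.##...#

Derivation:
(0,0): OLD=68 → NEW=0, ERR=68
(0,1): OLD=827/4 → NEW=255, ERR=-193/4
(0,2): OLD=761/64 → NEW=0, ERR=761/64
(0,3): OLD=164047/1024 → NEW=255, ERR=-97073/1024
(0,4): OLD=762281/16384 → NEW=0, ERR=762281/16384
(0,5): OLD=59861919/262144 → NEW=255, ERR=-6984801/262144
(0,6): OLD=399896921/4194304 → NEW=0, ERR=399896921/4194304
(1,0): OLD=3661/64 → NEW=0, ERR=3661/64
(1,1): OLD=112859/512 → NEW=255, ERR=-17701/512
(1,2): OLD=-511177/16384 → NEW=0, ERR=-511177/16384
(1,3): OLD=12857675/65536 → NEW=255, ERR=-3854005/65536
(1,4): OLD=926481121/4194304 → NEW=255, ERR=-143066399/4194304
(1,5): OLD=353500529/33554432 → NEW=0, ERR=353500529/33554432
(1,6): OLD=123339895679/536870912 → NEW=255, ERR=-13562186881/536870912
(2,0): OLD=855193/8192 → NEW=0, ERR=855193/8192
(2,1): OLD=60186595/262144 → NEW=255, ERR=-6660125/262144
(2,2): OLD=108832233/4194304 → NEW=0, ERR=108832233/4194304
(2,3): OLD=6262237025/33554432 → NEW=255, ERR=-2294143135/33554432
(2,4): OLD=44755806865/268435456 → NEW=255, ERR=-23695234415/268435456
(2,5): OLD=780009001531/8589934592 → NEW=0, ERR=780009001531/8589934592
(2,6): OLD=27280450472013/137438953472 → NEW=255, ERR=-7766482663347/137438953472
(3,0): OLD=301399881/4194304 → NEW=0, ERR=301399881/4194304
(3,1): OLD=5532748501/33554432 → NEW=255, ERR=-3023631659/33554432
(3,2): OLD=44903223279/268435456 → NEW=255, ERR=-23547818001/268435456
(3,3): OLD=350413865/1073741824 → NEW=0, ERR=350413865/1073741824
(3,4): OLD=2791475403593/137438953472 → NEW=0, ERR=2791475403593/137438953472
(3,5): OLD=78230401357355/1099511627776 → NEW=0, ERR=78230401357355/1099511627776
(3,6): OLD=4259852143068341/17592186044416 → NEW=255, ERR=-226155298257739/17592186044416
Row 0: .#.#.#.
Row 1: .#.##.#
Row 2: .#.##.#
Row 3: .##...#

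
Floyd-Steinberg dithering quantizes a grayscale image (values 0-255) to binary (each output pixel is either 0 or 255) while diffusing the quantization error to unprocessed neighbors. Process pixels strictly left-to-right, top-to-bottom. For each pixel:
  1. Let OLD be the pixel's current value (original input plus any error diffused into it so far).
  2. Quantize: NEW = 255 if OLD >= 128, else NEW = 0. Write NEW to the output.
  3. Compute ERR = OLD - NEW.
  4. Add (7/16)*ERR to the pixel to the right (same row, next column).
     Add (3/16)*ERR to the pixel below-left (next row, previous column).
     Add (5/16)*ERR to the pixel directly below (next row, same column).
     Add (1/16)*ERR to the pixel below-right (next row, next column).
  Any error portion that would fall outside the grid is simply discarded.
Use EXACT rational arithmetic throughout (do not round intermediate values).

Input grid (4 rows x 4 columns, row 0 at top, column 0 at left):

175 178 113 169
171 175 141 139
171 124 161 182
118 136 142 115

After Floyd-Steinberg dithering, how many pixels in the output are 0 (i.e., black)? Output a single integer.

Answer: 6

Derivation:
(0,0): OLD=175 → NEW=255, ERR=-80
(0,1): OLD=143 → NEW=255, ERR=-112
(0,2): OLD=64 → NEW=0, ERR=64
(0,3): OLD=197 → NEW=255, ERR=-58
(1,0): OLD=125 → NEW=0, ERR=125
(1,1): OLD=3227/16 → NEW=255, ERR=-853/16
(1,2): OLD=30669/256 → NEW=0, ERR=30669/256
(1,3): OLD=726171/4096 → NEW=255, ERR=-318309/4096
(2,0): OLD=51217/256 → NEW=255, ERR=-14063/256
(2,1): OLD=232615/2048 → NEW=0, ERR=232615/2048
(2,2): OLD=15088131/65536 → NEW=255, ERR=-1623549/65536
(2,3): OLD=161862533/1048576 → NEW=255, ERR=-105524347/1048576
(3,0): OLD=4001949/32768 → NEW=0, ERR=4001949/32768
(3,1): OLD=227381247/1048576 → NEW=255, ERR=-40005633/1048576
(3,2): OLD=221870895/2097152 → NEW=0, ERR=221870895/2097152
(3,3): OLD=4304658907/33554432 → NEW=255, ERR=-4251721253/33554432
Output grid:
  Row 0: ##.#  (1 black, running=1)
  Row 1: .#.#  (2 black, running=3)
  Row 2: #.##  (1 black, running=4)
  Row 3: .#.#  (2 black, running=6)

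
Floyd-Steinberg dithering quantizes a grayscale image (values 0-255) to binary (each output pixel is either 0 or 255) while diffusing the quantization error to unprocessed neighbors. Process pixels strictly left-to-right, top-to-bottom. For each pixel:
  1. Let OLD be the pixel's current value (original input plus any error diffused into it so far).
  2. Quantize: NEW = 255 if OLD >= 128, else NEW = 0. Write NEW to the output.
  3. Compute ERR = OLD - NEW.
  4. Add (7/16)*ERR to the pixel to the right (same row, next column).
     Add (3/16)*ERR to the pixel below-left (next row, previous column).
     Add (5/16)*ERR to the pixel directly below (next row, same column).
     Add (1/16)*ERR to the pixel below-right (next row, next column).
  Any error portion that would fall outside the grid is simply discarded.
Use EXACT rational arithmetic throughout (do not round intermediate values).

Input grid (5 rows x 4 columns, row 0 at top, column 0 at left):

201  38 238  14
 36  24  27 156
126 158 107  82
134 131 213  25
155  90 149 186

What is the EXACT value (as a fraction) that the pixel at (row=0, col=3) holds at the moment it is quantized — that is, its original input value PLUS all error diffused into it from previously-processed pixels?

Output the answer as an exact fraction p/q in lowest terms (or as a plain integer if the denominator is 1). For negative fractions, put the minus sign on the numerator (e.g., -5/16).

(0,0): OLD=201 → NEW=255, ERR=-54
(0,1): OLD=115/8 → NEW=0, ERR=115/8
(0,2): OLD=31269/128 → NEW=255, ERR=-1371/128
(0,3): OLD=19075/2048 → NEW=0, ERR=19075/2048
Target (0,3): original=14, with diffused error = 19075/2048

Answer: 19075/2048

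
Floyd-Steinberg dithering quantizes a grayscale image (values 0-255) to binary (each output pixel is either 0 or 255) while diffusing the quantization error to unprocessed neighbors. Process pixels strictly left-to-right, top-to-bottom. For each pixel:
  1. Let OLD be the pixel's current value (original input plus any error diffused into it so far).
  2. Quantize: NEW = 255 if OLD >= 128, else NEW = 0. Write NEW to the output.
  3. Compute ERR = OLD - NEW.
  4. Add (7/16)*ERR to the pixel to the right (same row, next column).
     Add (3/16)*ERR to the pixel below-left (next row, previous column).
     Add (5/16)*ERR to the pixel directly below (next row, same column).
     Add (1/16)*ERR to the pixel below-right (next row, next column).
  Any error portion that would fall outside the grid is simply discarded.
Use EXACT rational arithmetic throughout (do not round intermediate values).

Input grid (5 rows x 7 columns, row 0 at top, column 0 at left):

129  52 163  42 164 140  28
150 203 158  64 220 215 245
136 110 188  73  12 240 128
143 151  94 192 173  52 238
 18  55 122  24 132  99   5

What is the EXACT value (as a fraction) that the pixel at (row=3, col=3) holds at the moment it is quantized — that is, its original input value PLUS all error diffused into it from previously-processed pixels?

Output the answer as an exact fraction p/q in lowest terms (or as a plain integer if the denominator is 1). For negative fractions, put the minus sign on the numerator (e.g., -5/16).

Answer: 455223716945/2147483648

Derivation:
(0,0): OLD=129 → NEW=255, ERR=-126
(0,1): OLD=-25/8 → NEW=0, ERR=-25/8
(0,2): OLD=20689/128 → NEW=255, ERR=-11951/128
(0,3): OLD=2359/2048 → NEW=0, ERR=2359/2048
(0,4): OLD=5390465/32768 → NEW=255, ERR=-2965375/32768
(0,5): OLD=52642695/524288 → NEW=0, ERR=52642695/524288
(0,6): OLD=603379889/8388608 → NEW=0, ERR=603379889/8388608
(1,0): OLD=14085/128 → NEW=0, ERR=14085/128
(1,1): OLD=230179/1024 → NEW=255, ERR=-30941/1024
(1,2): OLD=3788767/32768 → NEW=0, ERR=3788767/32768
(1,3): OLD=12077235/131072 → NEW=0, ERR=12077235/131072
(1,4): OLD=2104958329/8388608 → NEW=255, ERR=-34136711/8388608
(1,5): OLD=16940136905/67108864 → NEW=255, ERR=-172623415/67108864
(1,6): OLD=292731843495/1073741824 → NEW=255, ERR=18927678375/1073741824
(2,0): OLD=2698801/16384 → NEW=255, ERR=-1479119/16384
(2,1): OLD=46985515/524288 → NEW=0, ERR=46985515/524288
(2,2): OLD=2338143297/8388608 → NEW=255, ERR=199048257/8388608
(2,3): OLD=7961730681/67108864 → NEW=0, ERR=7961730681/67108864
(2,4): OLD=36458611145/536870912 → NEW=0, ERR=36458611145/536870912
(2,5): OLD=4672192823107/17179869184 → NEW=255, ERR=291326181187/17179869184
(2,6): OLD=38693678032901/274877906944 → NEW=255, ERR=-31400188237819/274877906944
(3,0): OLD=1103868449/8388608 → NEW=255, ERR=-1035226591/8388608
(3,1): OLD=8309483917/67108864 → NEW=0, ERR=8309483917/67108864
(3,2): OLD=98479693559/536870912 → NEW=255, ERR=-38422389001/536870912
(3,3): OLD=455223716945/2147483648 → NEW=255, ERR=-92384613295/2147483648
Target (3,3): original=192, with diffused error = 455223716945/2147483648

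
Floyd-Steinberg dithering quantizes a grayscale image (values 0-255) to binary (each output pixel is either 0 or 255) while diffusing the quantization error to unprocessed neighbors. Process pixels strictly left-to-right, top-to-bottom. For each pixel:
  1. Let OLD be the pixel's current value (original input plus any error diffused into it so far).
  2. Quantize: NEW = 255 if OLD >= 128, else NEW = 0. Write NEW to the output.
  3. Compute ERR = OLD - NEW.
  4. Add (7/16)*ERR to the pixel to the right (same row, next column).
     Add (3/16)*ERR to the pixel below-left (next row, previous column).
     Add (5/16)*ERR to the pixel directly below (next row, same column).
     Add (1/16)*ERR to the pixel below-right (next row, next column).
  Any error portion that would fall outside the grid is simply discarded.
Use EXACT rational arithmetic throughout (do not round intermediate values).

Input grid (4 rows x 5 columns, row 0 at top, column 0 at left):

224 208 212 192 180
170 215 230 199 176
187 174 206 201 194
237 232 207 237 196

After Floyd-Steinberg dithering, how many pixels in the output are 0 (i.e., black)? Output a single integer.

(0,0): OLD=224 → NEW=255, ERR=-31
(0,1): OLD=3111/16 → NEW=255, ERR=-969/16
(0,2): OLD=47489/256 → NEW=255, ERR=-17791/256
(0,3): OLD=661895/4096 → NEW=255, ERR=-382585/4096
(0,4): OLD=9118385/65536 → NEW=255, ERR=-7593295/65536
(1,0): OLD=38133/256 → NEW=255, ERR=-27147/256
(1,1): OLD=275891/2048 → NEW=255, ERR=-246349/2048
(1,2): OLD=8805295/65536 → NEW=255, ERR=-7906385/65536
(1,3): OLD=23845187/262144 → NEW=0, ERR=23845187/262144
(1,4): OLD=728762473/4194304 → NEW=255, ERR=-340785047/4194304
(2,0): OLD=4302689/32768 → NEW=255, ERR=-4053151/32768
(2,1): OLD=55623483/1048576 → NEW=0, ERR=55623483/1048576
(2,2): OLD=3372971633/16777216 → NEW=255, ERR=-905218447/16777216
(2,3): OLD=49136002243/268435456 → NEW=255, ERR=-19315039037/268435456
(2,4): OLD=613384638613/4294967296 → NEW=255, ERR=-481832021867/4294967296
(3,0): OLD=3494566481/16777216 → NEW=255, ERR=-783623599/16777216
(3,1): OLD=28225335293/134217728 → NEW=255, ERR=-6000185347/134217728
(3,2): OLD=688932654191/4294967296 → NEW=255, ERR=-406284006289/4294967296
(3,3): OLD=1277511603927/8589934592 → NEW=255, ERR=-912921717033/8589934592
(3,4): OLD=15111181393427/137438953472 → NEW=0, ERR=15111181393427/137438953472
Output grid:
  Row 0: #####  (0 black, running=0)
  Row 1: ###.#  (1 black, running=1)
  Row 2: #.###  (1 black, running=2)
  Row 3: ####.  (1 black, running=3)

Answer: 3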